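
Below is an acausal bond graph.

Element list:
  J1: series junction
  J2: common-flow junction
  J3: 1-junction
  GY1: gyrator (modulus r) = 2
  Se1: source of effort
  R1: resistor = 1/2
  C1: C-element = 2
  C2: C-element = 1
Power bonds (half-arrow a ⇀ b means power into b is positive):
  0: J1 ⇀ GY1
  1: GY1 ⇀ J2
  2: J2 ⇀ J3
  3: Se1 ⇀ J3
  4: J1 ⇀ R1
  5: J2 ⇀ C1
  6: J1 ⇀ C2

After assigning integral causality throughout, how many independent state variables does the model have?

b3 stroke at J3  (Se1: effort source, stroke at far end)
b2 stroke at J2  (only one flow-in slot at J3)
b5 stroke at J2  (C1: C, integral causality)
b1 stroke at GY1  (closing 1-jn rule on J2)
b0 stroke at GY1  (GY GY1: same side as bond 1)
b4 stroke at J1  (common-f at J1 fixed by 0)
b6 stroke at J1  (common-f at J1 fixed by 0)

2  (C1, C2 all integral)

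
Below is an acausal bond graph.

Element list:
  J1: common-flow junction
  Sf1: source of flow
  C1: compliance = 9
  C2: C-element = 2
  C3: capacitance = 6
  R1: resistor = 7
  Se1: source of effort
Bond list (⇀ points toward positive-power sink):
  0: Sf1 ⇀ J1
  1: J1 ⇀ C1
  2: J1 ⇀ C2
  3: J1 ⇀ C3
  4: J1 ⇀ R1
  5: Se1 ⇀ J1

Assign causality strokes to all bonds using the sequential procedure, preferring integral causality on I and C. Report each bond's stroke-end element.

bond 0 stroke→Sf1
bond 1 stroke→J1
bond 2 stroke→J1
bond 3 stroke→J1
bond 4 stroke→J1
bond 5 stroke→J1

#0 stroke→Sf1  (Sf1 fixes flow; stroke at Sf1)
#5 stroke→J1  (Se1: effort source, stroke at far end)
#1 stroke→J1  (J1 flow already set via bond 0)
#2 stroke→J1  (1-jn J1 has f-setter on 0)
#3 stroke→J1  (1-jn J1 has f-setter on 0)
#4 stroke→J1  (1-jn J1 has f-setter on 0)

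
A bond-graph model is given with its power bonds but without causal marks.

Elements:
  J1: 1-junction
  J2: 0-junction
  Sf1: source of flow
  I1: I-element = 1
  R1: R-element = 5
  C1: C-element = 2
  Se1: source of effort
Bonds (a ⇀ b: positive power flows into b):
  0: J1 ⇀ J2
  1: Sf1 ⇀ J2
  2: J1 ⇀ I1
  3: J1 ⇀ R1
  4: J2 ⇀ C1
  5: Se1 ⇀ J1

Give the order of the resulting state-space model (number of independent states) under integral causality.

β1 |Sf1  (Sf1 fixes flow; stroke at Sf1)
β5 |J1  (Se1: effort source, stroke at far end)
β2 |I1  (I1 outputs flow p/I1)
β0 |J1  (J1: bond 2 brought flow, rest push out)
β3 |J1  (common-f at J1 fixed by 2)
β4 |J2  (closing 0-jn rule on J2)

2  (C1, I1 all integral)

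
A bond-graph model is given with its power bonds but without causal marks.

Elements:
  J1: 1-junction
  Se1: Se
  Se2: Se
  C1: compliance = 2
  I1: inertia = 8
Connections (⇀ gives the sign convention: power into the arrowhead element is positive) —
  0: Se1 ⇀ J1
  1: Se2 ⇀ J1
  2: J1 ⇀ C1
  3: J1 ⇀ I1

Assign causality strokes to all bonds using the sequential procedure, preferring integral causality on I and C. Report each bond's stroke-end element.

#0 |J1  (Se1 (Se) sets effort on bond)
#1 |J1  (source Se2 imposes e)
#2 |J1  (C1 integral (e out))
#3 |I1  (only one flow-in slot at J1)

bond 0 stroke→J1
bond 1 stroke→J1
bond 2 stroke→J1
bond 3 stroke→I1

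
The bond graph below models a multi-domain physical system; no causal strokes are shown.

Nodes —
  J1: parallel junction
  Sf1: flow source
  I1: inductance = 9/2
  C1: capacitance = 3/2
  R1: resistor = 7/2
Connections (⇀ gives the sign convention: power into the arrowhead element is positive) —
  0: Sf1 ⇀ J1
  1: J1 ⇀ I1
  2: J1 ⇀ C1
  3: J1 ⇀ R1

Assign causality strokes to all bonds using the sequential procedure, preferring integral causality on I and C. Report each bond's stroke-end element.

β0 stroke at Sf1
β1 stroke at I1
β2 stroke at J1
β3 stroke at R1

β0 stroke→Sf1  (Sf1 fixes flow; stroke at Sf1)
β1 stroke→I1  (prefer integral on I1)
β2 stroke→J1  (C1: C, integral causality)
β3 stroke→R1  (0-jn J1 has e-setter on 2)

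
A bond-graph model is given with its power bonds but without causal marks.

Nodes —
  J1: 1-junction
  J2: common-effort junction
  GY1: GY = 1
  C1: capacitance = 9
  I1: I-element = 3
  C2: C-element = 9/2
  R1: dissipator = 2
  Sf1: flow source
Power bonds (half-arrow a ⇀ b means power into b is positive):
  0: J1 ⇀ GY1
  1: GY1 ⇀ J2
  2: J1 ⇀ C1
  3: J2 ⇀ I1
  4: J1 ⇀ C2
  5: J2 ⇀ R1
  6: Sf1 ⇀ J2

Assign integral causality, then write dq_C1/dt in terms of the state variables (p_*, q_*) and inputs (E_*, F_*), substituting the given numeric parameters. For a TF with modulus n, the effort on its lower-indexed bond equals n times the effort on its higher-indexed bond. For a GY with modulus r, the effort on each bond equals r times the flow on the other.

dq_C1/dt = 2*F_Sf1 - 2*p_I1/3 - 2*q_C1/9 - 4*q_C2/9

b6 stroke at Sf1  (Sf1 fixes flow; stroke at Sf1)
b2 stroke at J1  (C1: C, integral causality)
b3 stroke at I1  (I1 integral (f out))
b4 stroke at J1  (C2 integral (e out))
b0 stroke at GY1  (J1: last free bond brings flow in)
b1 stroke at GY1  (GY GY1: same side as bond 0)
b5 stroke at J2  (only one effort-in slot at J2)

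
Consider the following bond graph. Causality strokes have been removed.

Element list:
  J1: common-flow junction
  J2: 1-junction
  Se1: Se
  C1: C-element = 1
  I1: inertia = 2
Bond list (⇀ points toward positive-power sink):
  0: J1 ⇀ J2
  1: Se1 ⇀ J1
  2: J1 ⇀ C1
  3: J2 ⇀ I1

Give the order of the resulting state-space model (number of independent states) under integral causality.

2  (C1, I1 all integral)

b1 stroke→J1  (Se1: effort source, stroke at far end)
b2 stroke→J1  (prefer integral on C1)
b0 stroke→J2  (J1 needs exactly one f-in)
b3 stroke→I1  (closing 1-jn rule on J2)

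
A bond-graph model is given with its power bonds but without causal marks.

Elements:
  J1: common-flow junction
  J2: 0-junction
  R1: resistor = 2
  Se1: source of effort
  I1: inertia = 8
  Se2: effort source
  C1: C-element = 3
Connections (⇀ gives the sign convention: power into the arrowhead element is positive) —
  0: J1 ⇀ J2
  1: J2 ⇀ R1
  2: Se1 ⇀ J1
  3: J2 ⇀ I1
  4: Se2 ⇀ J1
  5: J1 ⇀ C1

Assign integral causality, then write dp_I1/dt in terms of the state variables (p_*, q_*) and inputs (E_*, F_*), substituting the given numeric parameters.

dp_I1/dt = E_Se1 + E_Se2 - q_C1/3

bond 2 stroke at J1  (Se1: effort source, stroke at far end)
bond 4 stroke at J1  (Se2: effort source, stroke at far end)
bond 3 stroke at I1  (I1 outputs flow p/I1)
bond 5 stroke at J1  (C1 outputs effort q/C1)
bond 0 stroke at J2  (J1 needs exactly one f-in)
bond 1 stroke at R1  (J2 effort already set via bond 0)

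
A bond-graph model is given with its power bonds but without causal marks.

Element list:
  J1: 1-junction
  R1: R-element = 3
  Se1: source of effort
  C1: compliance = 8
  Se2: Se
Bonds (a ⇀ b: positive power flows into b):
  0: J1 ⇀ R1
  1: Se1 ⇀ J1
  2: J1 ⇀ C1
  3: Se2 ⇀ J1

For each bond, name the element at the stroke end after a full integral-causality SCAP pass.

β0 →R1
β1 →J1
β2 →J1
β3 →J1

b1 stroke at J1  (Se1: effort source, stroke at far end)
b3 stroke at J1  (Se2 fixes effort; stroke away)
b2 stroke at J1  (C1: C, integral causality)
b0 stroke at R1  (only one flow-in slot at J1)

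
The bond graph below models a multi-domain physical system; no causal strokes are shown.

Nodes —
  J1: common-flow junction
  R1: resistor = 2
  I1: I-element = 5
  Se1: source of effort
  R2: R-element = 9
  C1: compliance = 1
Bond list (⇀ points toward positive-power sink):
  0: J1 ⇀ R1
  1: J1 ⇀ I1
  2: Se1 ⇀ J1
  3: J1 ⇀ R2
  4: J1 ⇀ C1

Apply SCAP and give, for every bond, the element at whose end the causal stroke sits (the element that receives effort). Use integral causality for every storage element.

b0 |J1
b1 |I1
b2 |J1
b3 |J1
b4 |J1

β2 stroke→J1  (source Se1 imposes e)
β1 stroke→I1  (I1 integral (f out))
β0 stroke→J1  (J1: bond 1 brought flow, rest push out)
β3 stroke→J1  (J1: bond 1 brought flow, rest push out)
β4 stroke→J1  (1-jn J1 has f-setter on 1)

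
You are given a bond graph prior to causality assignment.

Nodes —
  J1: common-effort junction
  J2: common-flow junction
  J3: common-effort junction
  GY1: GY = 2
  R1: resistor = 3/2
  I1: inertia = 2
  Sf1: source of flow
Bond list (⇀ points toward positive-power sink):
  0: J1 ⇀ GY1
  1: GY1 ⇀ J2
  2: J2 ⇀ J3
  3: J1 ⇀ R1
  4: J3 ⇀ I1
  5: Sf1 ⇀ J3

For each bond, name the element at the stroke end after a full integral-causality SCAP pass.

β5 →Sf1  (Sf1: flow source, stroke at near end)
β4 →I1  (prefer integral on I1)
β2 →J3  (J3: last free bond brings effort in)
β1 →J2  (1-jn J2 has f-setter on 2)
β0 →J1  (GY1: gyrator matches bond 1)
β3 →R1  (J1 effort already set via bond 0)

b0 →J1
b1 →J2
b2 →J3
b3 →R1
b4 →I1
b5 →Sf1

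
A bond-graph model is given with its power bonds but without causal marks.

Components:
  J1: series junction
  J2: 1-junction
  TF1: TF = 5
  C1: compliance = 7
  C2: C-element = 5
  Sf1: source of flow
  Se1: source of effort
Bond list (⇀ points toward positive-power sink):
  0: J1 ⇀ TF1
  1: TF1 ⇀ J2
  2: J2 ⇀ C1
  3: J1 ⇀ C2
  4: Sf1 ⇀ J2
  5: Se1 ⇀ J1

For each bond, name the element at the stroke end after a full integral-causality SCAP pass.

#4 stroke→Sf1  (Sf1 (Sf) sets flow on bond)
#5 stroke→J1  (Se1 (Se) sets effort on bond)
#1 stroke→J2  (J2: bond 4 brought flow, rest push out)
#2 stroke→J2  (1-jn J2 has f-setter on 4)
#0 stroke→TF1  (TF1: transformer flips bond 1)
#3 stroke→J1  (J1: bond 0 brought flow, rest push out)

b0 |TF1
b1 |J2
b2 |J2
b3 |J1
b4 |Sf1
b5 |J1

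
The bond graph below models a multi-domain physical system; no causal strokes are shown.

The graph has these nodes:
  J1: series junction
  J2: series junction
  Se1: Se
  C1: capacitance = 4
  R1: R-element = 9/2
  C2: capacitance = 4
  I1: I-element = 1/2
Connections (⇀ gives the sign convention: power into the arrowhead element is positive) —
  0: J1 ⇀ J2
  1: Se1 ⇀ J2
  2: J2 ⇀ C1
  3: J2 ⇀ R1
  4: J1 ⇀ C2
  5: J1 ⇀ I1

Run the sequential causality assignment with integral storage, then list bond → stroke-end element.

bond 0 |J1
bond 1 |J2
bond 2 |J2
bond 3 |J2
bond 4 |J1
bond 5 |I1

β1 →J2  (Se1: effort source, stroke at far end)
β2 →J2  (C1 outputs effort q/C1)
β4 →J1  (C2 outputs effort q/C2)
β5 →I1  (I1 outputs flow p/I1)
β0 →J1  (J1: bond 5 brought flow, rest push out)
β3 →J2  (1-jn J2 has f-setter on 0)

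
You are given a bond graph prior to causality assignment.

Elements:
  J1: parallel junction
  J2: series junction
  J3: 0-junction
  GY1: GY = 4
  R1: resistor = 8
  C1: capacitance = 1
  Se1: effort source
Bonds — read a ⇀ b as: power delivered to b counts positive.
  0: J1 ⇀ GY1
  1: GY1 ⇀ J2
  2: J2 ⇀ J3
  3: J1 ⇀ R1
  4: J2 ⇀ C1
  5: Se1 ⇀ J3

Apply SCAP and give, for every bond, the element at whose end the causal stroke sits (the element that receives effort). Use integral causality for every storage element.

#5 |J3  (source Se1 imposes e)
#2 |J2  (0-jn J3 has e-setter on 5)
#4 |J2  (C1 integral (e out))
#1 |GY1  (only one flow-in slot at J2)
#0 |GY1  (GY1 both-in/both-out from 1)
#3 |J1  (only one effort-in slot at J1)

#0 |GY1
#1 |GY1
#2 |J2
#3 |J1
#4 |J2
#5 |J3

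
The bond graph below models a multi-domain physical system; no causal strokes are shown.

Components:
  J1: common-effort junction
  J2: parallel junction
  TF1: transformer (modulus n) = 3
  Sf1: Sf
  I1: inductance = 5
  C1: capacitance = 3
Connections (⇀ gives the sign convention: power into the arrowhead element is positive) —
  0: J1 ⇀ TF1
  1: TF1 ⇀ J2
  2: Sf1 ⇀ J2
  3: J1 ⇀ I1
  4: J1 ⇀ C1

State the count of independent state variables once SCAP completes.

2  (C1, I1 all integral)

β2 stroke→Sf1  (Sf1 (Sf) sets flow on bond)
β1 stroke→J2  (only one effort-in slot at J2)
β0 stroke→TF1  (TF1: transformer flips bond 1)
β3 stroke→I1  (I1 integral (f out))
β4 stroke→J1  (J1: last free bond brings effort in)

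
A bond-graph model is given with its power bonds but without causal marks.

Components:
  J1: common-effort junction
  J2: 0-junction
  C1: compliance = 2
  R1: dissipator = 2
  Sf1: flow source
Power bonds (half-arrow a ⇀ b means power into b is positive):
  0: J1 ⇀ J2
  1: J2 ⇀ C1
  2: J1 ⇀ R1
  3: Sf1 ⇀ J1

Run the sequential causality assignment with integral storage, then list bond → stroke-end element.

β3 stroke→Sf1  (Sf1 (Sf) sets flow on bond)
β1 stroke→J2  (C1: C, integral causality)
β0 stroke→J1  (J2: bond 1 brought effort, rest push out)
β2 stroke→R1  (J1 effort already set via bond 0)

bond 0 stroke at J1
bond 1 stroke at J2
bond 2 stroke at R1
bond 3 stroke at Sf1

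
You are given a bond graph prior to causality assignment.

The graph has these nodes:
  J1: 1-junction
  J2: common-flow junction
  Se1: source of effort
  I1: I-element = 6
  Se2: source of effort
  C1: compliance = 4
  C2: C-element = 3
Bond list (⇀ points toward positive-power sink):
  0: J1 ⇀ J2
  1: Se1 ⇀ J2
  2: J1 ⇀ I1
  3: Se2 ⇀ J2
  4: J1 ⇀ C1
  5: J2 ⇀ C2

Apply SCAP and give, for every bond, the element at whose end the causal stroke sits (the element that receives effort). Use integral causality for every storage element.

b0 |J1
b1 |J2
b2 |I1
b3 |J2
b4 |J1
b5 |J2

β1 |J2  (Se1: effort source, stroke at far end)
β3 |J2  (Se2 (Se) sets effort on bond)
β2 |I1  (prefer integral on I1)
β0 |J1  (J1 flow already set via bond 2)
β4 |J1  (1-jn J1 has f-setter on 2)
β5 |J2  (common-f at J2 fixed by 0)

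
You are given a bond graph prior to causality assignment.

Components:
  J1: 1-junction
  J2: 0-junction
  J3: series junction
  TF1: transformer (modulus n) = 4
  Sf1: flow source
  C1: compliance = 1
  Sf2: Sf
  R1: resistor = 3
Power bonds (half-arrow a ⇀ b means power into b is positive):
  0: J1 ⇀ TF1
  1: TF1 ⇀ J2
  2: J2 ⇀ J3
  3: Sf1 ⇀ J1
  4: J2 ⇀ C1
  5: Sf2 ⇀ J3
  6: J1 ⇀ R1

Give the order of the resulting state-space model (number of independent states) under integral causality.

1  (C1 all integral)

β3 stroke at Sf1  (source Sf1 imposes f)
β5 stroke at Sf2  (Sf2 fixes flow; stroke at Sf2)
β0 stroke at J1  (J1: bond 3 brought flow, rest push out)
β6 stroke at J1  (common-f at J1 fixed by 3)
β2 stroke at J3  (J3 flow already set via bond 5)
β1 stroke at TF1  (TF TF1: opposite of bond 0)
β4 stroke at J2  (J2 needs exactly one e-in)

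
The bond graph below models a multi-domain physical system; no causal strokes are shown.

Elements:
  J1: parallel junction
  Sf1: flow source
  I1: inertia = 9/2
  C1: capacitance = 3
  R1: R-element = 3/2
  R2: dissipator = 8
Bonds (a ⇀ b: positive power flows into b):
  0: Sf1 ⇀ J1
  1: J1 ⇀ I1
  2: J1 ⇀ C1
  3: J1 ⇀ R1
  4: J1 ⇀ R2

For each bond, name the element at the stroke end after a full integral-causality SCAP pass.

bond 0 |Sf1  (Sf1 fixes flow; stroke at Sf1)
bond 1 |I1  (I1: I, integral causality)
bond 2 |J1  (C1 outputs effort q/C1)
bond 3 |R1  (J1: bond 2 brought effort, rest push out)
bond 4 |R2  (common-e at J1 fixed by 2)

bond 0 stroke→Sf1
bond 1 stroke→I1
bond 2 stroke→J1
bond 3 stroke→R1
bond 4 stroke→R2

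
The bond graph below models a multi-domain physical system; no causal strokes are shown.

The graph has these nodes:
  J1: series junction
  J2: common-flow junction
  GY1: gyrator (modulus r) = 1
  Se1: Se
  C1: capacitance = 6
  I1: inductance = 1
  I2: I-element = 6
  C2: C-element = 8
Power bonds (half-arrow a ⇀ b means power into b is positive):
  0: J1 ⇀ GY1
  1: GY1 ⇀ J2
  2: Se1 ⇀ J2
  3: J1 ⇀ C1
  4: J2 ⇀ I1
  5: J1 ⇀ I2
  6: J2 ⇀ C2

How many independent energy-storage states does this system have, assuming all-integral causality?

b2 |J2  (source Se1 imposes e)
b3 |J1  (C1: C, integral causality)
b4 |I1  (I1 integral (f out))
b1 |J2  (common-f at J2 fixed by 4)
b6 |J2  (common-f at J2 fixed by 4)
b0 |J1  (GY1: gyrator matches bond 1)
b5 |I2  (only one flow-in slot at J1)

4  (C1, C2, I1, I2 all integral)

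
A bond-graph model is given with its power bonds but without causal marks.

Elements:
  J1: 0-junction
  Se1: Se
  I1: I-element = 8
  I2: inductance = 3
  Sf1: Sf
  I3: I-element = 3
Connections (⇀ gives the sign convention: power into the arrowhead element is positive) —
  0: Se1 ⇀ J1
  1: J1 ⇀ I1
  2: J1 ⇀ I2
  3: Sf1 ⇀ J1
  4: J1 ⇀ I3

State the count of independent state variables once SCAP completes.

3  (I1, I2, I3 all integral)

#0 →J1  (Se1: effort source, stroke at far end)
#3 →Sf1  (source Sf1 imposes f)
#1 →I1  (J1: bond 0 brought effort, rest push out)
#2 →I2  (common-e at J1 fixed by 0)
#4 →I3  (0-jn J1 has e-setter on 0)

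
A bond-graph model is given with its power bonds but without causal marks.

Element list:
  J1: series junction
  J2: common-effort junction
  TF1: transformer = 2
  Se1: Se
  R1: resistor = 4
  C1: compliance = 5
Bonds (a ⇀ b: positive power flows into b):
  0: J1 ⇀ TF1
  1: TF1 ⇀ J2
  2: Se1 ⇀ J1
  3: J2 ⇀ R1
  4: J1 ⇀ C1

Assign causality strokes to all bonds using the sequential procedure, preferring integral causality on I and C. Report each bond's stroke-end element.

b2 |J1  (Se1: effort source, stroke at far end)
b4 |J1  (prefer integral on C1)
b0 |TF1  (only one flow-in slot at J1)
b1 |J2  (TF1 one-in-one-out from 0)
b3 |R1  (J2 effort already set via bond 1)

β0 stroke at TF1
β1 stroke at J2
β2 stroke at J1
β3 stroke at R1
β4 stroke at J1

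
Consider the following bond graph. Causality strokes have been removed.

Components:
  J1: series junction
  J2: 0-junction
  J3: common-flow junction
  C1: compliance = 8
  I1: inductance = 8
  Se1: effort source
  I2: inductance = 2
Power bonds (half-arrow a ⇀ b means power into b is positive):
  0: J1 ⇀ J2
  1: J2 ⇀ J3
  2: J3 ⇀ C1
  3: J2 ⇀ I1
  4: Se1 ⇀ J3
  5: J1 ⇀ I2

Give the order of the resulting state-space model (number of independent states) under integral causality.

#4 stroke→J3  (Se1 (Se) sets effort on bond)
#2 stroke→J3  (C1 integral (e out))
#1 stroke→J2  (closing 1-jn rule on J3)
#0 stroke→J1  (common-e at J2 fixed by 1)
#3 stroke→I1  (0-jn J2 has e-setter on 1)
#5 stroke→I2  (only one flow-in slot at J1)

3  (C1, I1, I2 all integral)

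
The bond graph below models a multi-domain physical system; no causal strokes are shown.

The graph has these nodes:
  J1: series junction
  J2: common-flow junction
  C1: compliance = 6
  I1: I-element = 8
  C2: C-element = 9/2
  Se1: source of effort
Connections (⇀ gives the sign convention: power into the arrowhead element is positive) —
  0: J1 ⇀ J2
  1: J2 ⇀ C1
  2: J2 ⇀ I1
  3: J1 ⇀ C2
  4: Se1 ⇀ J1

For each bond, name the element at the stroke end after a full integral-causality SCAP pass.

#0 →J2
#1 →J2
#2 →I1
#3 →J1
#4 →J1

β4 →J1  (source Se1 imposes e)
β1 →J2  (C1 integral (e out))
β2 →I1  (I1: I, integral causality)
β0 →J2  (J2: bond 2 brought flow, rest push out)
β3 →J1  (common-f at J1 fixed by 0)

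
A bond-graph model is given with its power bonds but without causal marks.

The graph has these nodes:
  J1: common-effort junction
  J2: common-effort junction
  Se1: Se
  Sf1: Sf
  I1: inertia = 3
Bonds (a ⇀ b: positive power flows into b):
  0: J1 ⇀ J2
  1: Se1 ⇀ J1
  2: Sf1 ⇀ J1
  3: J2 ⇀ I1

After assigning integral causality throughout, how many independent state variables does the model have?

1  (I1 all integral)

b1 |J1  (Se1 fixes effort; stroke away)
b2 |Sf1  (Sf1: flow source, stroke at near end)
b0 |J2  (J1: bond 1 brought effort, rest push out)
b3 |I1  (J2: bond 0 brought effort, rest push out)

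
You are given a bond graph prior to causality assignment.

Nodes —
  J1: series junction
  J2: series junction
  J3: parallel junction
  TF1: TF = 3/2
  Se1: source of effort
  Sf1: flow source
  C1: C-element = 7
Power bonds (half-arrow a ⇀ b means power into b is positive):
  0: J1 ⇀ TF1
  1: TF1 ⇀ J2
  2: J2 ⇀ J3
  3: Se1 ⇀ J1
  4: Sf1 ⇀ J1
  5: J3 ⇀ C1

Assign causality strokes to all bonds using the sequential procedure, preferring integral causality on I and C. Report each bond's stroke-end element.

b0 |J1
b1 |TF1
b2 |J2
b3 |J1
b4 |Sf1
b5 |J3

β3 stroke at J1  (source Se1 imposes e)
β4 stroke at Sf1  (Sf1 (Sf) sets flow on bond)
β0 stroke at J1  (1-jn J1 has f-setter on 4)
β1 stroke at TF1  (TF1: transformer flips bond 0)
β2 stroke at J2  (J2 flow already set via bond 1)
β5 stroke at J3  (closing 0-jn rule on J3)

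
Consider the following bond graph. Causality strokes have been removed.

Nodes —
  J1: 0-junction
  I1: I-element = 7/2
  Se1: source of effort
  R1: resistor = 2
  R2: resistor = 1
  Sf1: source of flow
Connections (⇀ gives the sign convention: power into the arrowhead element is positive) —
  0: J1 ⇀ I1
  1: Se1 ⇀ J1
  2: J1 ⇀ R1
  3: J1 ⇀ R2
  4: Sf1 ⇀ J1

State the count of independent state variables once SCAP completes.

b1 |J1  (Se1 fixes effort; stroke away)
b4 |Sf1  (Sf1 fixes flow; stroke at Sf1)
b0 |I1  (J1 effort already set via bond 1)
b2 |R1  (J1 effort already set via bond 1)
b3 |R2  (J1: bond 1 brought effort, rest push out)

1  (I1 all integral)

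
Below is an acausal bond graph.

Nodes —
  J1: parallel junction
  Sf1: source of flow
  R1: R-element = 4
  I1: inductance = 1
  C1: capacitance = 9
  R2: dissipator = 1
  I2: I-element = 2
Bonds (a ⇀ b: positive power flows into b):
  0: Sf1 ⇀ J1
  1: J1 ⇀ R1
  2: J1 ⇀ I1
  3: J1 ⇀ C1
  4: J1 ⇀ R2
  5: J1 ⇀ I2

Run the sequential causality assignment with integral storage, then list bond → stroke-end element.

#0 |Sf1  (Sf1 fixes flow; stroke at Sf1)
#2 |I1  (prefer integral on I1)
#3 |J1  (C1 integral (e out))
#1 |R1  (0-jn J1 has e-setter on 3)
#4 |R2  (J1 effort already set via bond 3)
#5 |I2  (J1: bond 3 brought effort, rest push out)

β0 stroke→Sf1
β1 stroke→R1
β2 stroke→I1
β3 stroke→J1
β4 stroke→R2
β5 stroke→I2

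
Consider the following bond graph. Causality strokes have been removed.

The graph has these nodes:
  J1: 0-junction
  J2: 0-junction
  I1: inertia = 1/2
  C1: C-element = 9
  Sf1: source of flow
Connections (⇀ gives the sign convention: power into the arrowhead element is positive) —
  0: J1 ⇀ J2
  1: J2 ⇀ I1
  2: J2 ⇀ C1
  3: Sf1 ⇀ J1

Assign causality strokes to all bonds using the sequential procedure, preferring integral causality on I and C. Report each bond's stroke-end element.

b0 stroke at J1
b1 stroke at I1
b2 stroke at J2
b3 stroke at Sf1

β3 stroke at Sf1  (Sf1: flow source, stroke at near end)
β0 stroke at J1  (closing 0-jn rule on J1)
β1 stroke at I1  (I1 outputs flow p/I1)
β2 stroke at J2  (J2 needs exactly one e-in)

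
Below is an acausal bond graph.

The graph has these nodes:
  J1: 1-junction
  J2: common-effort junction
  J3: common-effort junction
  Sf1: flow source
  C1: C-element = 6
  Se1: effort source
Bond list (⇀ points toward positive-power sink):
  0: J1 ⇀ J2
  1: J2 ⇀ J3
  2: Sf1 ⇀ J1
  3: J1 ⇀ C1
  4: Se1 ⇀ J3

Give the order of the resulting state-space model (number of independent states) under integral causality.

1  (C1 all integral)

bond 2 →Sf1  (Sf1 (Sf) sets flow on bond)
bond 4 →J3  (Se1 fixes effort; stroke away)
bond 0 →J1  (J1 flow already set via bond 2)
bond 3 →J1  (J1: bond 2 brought flow, rest push out)
bond 1 →J2  (J2: last free bond brings effort in)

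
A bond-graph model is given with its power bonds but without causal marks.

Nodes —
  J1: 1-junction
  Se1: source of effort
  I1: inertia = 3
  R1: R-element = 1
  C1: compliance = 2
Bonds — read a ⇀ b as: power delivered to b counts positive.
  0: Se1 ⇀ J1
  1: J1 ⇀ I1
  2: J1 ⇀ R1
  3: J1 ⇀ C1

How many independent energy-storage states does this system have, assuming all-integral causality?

2  (C1, I1 all integral)

#0 →J1  (source Se1 imposes e)
#1 →I1  (I1: I, integral causality)
#2 →J1  (1-jn J1 has f-setter on 1)
#3 →J1  (1-jn J1 has f-setter on 1)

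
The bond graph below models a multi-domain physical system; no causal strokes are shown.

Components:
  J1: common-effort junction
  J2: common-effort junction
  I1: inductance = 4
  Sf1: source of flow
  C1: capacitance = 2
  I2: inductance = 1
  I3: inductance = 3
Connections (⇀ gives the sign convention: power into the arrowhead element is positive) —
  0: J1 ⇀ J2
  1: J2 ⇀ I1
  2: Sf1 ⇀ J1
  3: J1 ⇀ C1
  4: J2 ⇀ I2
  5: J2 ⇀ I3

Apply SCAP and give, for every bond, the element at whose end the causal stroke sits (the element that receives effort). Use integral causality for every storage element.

β2 →Sf1  (source Sf1 imposes f)
β1 →I1  (I1 outputs flow p/I1)
β3 →J1  (prefer integral on C1)
β0 →J2  (J1: bond 3 brought effort, rest push out)
β4 →I2  (common-e at J2 fixed by 0)
β5 →I3  (J2 effort already set via bond 0)

bond 0 |J2
bond 1 |I1
bond 2 |Sf1
bond 3 |J1
bond 4 |I2
bond 5 |I3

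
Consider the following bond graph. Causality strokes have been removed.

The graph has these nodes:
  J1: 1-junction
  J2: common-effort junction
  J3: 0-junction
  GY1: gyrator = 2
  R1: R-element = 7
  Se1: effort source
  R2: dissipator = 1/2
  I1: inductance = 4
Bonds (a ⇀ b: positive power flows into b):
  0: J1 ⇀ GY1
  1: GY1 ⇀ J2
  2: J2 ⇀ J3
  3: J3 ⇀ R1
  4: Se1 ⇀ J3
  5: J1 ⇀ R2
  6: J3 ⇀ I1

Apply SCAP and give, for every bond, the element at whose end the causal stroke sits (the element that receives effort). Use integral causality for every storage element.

#4 |J3  (Se1 fixes effort; stroke away)
#2 |J2  (0-jn J3 has e-setter on 4)
#3 |R1  (0-jn J3 has e-setter on 4)
#6 |I1  (J3 effort already set via bond 4)
#1 |GY1  (J2 effort already set via bond 2)
#0 |GY1  (through GY1, causality inverts; strokes same side of GY1)
#5 |J1  (1-jn J1 has f-setter on 0)

b0 stroke at GY1
b1 stroke at GY1
b2 stroke at J2
b3 stroke at R1
b4 stroke at J3
b5 stroke at J1
b6 stroke at I1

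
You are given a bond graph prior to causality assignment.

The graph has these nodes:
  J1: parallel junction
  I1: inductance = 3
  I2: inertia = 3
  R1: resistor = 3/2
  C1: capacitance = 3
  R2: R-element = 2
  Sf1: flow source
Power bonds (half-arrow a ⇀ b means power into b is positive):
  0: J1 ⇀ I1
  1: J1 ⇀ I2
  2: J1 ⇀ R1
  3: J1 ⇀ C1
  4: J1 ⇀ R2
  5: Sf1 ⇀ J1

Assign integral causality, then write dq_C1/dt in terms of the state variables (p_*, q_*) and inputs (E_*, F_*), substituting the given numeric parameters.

bond 5 →Sf1  (Sf1: flow source, stroke at near end)
bond 0 →I1  (I1 integral (f out))
bond 1 →I2  (I2 integral (f out))
bond 3 →J1  (C1 outputs effort q/C1)
bond 2 →R1  (common-e at J1 fixed by 3)
bond 4 →R2  (J1: bond 3 brought effort, rest push out)

dq_C1/dt = F_Sf1 - p_I1/3 - p_I2/3 - 7*q_C1/18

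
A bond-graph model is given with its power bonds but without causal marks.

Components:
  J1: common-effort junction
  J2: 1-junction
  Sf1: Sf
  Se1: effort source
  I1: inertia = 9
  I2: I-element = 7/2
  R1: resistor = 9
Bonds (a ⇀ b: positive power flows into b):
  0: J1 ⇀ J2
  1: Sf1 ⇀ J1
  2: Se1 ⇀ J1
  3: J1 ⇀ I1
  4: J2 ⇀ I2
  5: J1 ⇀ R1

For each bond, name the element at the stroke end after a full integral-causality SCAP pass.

β0 →J2
β1 →Sf1
β2 →J1
β3 →I1
β4 →I2
β5 →R1

b1 stroke→Sf1  (Sf1 (Sf) sets flow on bond)
b2 stroke→J1  (Se1 fixes effort; stroke away)
b0 stroke→J2  (0-jn J1 has e-setter on 2)
b3 stroke→I1  (0-jn J1 has e-setter on 2)
b5 stroke→R1  (J1 effort already set via bond 2)
b4 stroke→I2  (J2: last free bond brings flow in)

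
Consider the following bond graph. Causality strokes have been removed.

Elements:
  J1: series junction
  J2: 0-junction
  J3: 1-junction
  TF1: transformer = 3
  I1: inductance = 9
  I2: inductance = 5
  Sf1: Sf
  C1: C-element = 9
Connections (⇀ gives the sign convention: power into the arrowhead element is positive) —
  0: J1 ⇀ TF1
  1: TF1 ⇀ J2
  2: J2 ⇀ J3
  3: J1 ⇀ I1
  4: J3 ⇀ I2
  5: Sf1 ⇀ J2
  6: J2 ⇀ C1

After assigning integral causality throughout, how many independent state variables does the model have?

3  (C1, I1, I2 all integral)

bond 5 stroke→Sf1  (Sf1: flow source, stroke at near end)
bond 3 stroke→I1  (I1 integral (f out))
bond 0 stroke→J1  (J1 flow already set via bond 3)
bond 1 stroke→TF1  (TF TF1: opposite of bond 0)
bond 4 stroke→I2  (prefer integral on I2)
bond 2 stroke→J3  (1-jn J3 has f-setter on 4)
bond 6 stroke→J2  (J2 needs exactly one e-in)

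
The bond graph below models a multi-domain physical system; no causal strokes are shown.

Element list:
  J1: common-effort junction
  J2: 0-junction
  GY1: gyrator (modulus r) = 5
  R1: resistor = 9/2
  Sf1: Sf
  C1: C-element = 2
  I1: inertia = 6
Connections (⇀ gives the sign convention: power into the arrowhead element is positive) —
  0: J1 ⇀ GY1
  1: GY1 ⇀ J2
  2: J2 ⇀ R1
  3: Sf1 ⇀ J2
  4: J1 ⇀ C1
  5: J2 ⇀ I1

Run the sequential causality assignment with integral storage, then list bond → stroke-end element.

bond 0 →GY1
bond 1 →GY1
bond 2 →J2
bond 3 →Sf1
bond 4 →J1
bond 5 →I1

#3 →Sf1  (Sf1: flow source, stroke at near end)
#4 →J1  (prefer integral on C1)
#0 →GY1  (J1 effort already set via bond 4)
#1 →GY1  (GY1: gyrator matches bond 0)
#5 →I1  (I1: I, integral causality)
#2 →J2  (only one effort-in slot at J2)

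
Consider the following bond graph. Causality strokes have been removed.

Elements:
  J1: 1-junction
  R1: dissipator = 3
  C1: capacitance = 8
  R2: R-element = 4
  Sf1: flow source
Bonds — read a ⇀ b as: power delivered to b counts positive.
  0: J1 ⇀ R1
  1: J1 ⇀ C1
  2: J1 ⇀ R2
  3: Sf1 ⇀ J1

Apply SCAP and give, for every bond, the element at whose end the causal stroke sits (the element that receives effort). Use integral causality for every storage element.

bond 3 →Sf1  (Sf1: flow source, stroke at near end)
bond 0 →J1  (J1 flow already set via bond 3)
bond 1 →J1  (1-jn J1 has f-setter on 3)
bond 2 →J1  (common-f at J1 fixed by 3)

β0 |J1
β1 |J1
β2 |J1
β3 |Sf1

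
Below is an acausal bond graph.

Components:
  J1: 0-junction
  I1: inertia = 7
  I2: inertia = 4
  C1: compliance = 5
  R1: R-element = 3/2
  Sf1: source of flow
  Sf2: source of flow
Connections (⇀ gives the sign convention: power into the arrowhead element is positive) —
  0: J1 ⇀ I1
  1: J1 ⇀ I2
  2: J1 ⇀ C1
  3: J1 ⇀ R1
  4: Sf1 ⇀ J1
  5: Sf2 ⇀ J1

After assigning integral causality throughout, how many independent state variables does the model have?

3  (C1, I1, I2 all integral)

b4 stroke at Sf1  (Sf1 fixes flow; stroke at Sf1)
b5 stroke at Sf2  (Sf2 (Sf) sets flow on bond)
b0 stroke at I1  (I1 outputs flow p/I1)
b1 stroke at I2  (prefer integral on I2)
b2 stroke at J1  (C1: C, integral causality)
b3 stroke at R1  (J1: bond 2 brought effort, rest push out)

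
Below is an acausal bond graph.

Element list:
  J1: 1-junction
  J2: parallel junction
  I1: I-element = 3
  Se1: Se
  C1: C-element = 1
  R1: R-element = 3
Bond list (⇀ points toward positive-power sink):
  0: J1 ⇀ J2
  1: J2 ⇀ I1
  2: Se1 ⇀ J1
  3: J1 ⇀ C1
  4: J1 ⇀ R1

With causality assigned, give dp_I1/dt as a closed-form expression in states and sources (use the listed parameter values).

#2 →J1  (Se1: effort source, stroke at far end)
#1 →I1  (I1: I, integral causality)
#0 →J2  (only one effort-in slot at J2)
#3 →J1  (1-jn J1 has f-setter on 0)
#4 →J1  (1-jn J1 has f-setter on 0)

dp_I1/dt = E_Se1 - p_I1 - q_C1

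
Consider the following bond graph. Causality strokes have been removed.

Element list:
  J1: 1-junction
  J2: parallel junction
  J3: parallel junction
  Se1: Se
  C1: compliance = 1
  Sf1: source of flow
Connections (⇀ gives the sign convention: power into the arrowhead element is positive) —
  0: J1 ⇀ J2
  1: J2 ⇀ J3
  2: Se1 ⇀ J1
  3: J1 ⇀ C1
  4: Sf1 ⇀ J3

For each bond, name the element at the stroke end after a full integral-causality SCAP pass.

bond 2 |J1  (Se1: effort source, stroke at far end)
bond 4 |Sf1  (Sf1 fixes flow; stroke at Sf1)
bond 1 |J3  (closing 0-jn rule on J3)
bond 0 |J2  (J2: last free bond brings effort in)
bond 3 |J1  (J1 flow already set via bond 0)

bond 0 →J2
bond 1 →J3
bond 2 →J1
bond 3 →J1
bond 4 →Sf1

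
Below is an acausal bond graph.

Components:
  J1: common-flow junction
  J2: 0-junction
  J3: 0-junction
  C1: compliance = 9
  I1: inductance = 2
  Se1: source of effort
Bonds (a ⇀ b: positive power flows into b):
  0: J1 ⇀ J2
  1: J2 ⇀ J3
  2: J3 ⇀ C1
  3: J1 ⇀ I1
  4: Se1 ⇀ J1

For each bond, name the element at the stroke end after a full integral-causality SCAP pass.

β0 |J1
β1 |J2
β2 |J3
β3 |I1
β4 |J1

b4 |J1  (Se1: effort source, stroke at far end)
b2 |J3  (C1 outputs effort q/C1)
b1 |J2  (J3 effort already set via bond 2)
b0 |J1  (J2 effort already set via bond 1)
b3 |I1  (J1: last free bond brings flow in)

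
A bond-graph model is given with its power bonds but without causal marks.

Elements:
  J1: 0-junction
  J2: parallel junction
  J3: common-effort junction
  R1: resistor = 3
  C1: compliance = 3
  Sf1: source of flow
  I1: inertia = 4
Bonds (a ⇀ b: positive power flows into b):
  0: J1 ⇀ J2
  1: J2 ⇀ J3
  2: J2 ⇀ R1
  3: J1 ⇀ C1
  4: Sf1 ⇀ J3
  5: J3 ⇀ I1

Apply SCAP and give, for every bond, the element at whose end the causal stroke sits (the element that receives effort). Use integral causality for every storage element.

b4 |Sf1  (Sf1: flow source, stroke at near end)
b3 |J1  (C1 integral (e out))
b0 |J2  (0-jn J1 has e-setter on 3)
b1 |J3  (common-e at J2 fixed by 0)
b2 |R1  (J2 effort already set via bond 0)
b5 |I1  (J3: bond 1 brought effort, rest push out)

b0 stroke→J2
b1 stroke→J3
b2 stroke→R1
b3 stroke→J1
b4 stroke→Sf1
b5 stroke→I1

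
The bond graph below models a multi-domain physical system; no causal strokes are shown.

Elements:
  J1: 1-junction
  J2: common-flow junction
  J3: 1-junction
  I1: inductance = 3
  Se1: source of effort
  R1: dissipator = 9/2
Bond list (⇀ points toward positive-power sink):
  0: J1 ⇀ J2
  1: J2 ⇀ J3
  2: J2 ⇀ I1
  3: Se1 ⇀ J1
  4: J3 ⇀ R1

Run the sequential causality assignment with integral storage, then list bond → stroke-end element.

#3 →J1  (Se1 fixes effort; stroke away)
#0 →J2  (J1: last free bond brings flow in)
#2 →I1  (I1 outputs flow p/I1)
#1 →J2  (common-f at J2 fixed by 2)
#4 →J3  (common-f at J3 fixed by 1)

β0 →J2
β1 →J2
β2 →I1
β3 →J1
β4 →J3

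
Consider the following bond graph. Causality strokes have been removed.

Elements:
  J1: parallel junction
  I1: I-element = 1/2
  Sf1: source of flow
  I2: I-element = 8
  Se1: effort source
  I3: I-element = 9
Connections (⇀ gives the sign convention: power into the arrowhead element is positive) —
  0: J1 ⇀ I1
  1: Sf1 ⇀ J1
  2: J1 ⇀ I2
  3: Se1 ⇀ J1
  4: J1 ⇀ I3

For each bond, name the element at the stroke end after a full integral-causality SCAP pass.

bond 0 →I1
bond 1 →Sf1
bond 2 →I2
bond 3 →J1
bond 4 →I3

#1 stroke→Sf1  (Sf1: flow source, stroke at near end)
#3 stroke→J1  (Se1: effort source, stroke at far end)
#0 stroke→I1  (J1: bond 3 brought effort, rest push out)
#2 stroke→I2  (common-e at J1 fixed by 3)
#4 stroke→I3  (J1: bond 3 brought effort, rest push out)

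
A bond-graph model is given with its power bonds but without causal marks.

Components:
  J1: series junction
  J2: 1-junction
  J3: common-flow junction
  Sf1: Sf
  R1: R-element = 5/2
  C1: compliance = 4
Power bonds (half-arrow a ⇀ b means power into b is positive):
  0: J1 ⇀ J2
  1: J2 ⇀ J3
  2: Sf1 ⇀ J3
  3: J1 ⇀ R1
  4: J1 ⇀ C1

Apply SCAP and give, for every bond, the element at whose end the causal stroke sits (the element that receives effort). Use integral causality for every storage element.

b0 stroke→J2
b1 stroke→J3
b2 stroke→Sf1
b3 stroke→J1
b4 stroke→J1

#2 stroke→Sf1  (Sf1 fixes flow; stroke at Sf1)
#1 stroke→J3  (J3 flow already set via bond 2)
#0 stroke→J2  (J2 flow already set via bond 1)
#3 stroke→J1  (common-f at J1 fixed by 0)
#4 stroke→J1  (J1: bond 0 brought flow, rest push out)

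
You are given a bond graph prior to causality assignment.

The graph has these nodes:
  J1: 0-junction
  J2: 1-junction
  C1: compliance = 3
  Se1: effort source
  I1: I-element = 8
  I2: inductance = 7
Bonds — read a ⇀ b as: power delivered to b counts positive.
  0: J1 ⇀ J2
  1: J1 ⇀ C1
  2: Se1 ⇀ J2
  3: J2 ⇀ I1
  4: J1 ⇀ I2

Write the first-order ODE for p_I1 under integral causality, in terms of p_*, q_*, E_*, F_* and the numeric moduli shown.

dp_I1/dt = E_Se1 + q_C1/3

bond 2 →J2  (Se1 fixes effort; stroke away)
bond 1 →J1  (C1: C, integral causality)
bond 0 →J2  (common-e at J1 fixed by 1)
bond 4 →I2  (0-jn J1 has e-setter on 1)
bond 3 →I1  (closing 1-jn rule on J2)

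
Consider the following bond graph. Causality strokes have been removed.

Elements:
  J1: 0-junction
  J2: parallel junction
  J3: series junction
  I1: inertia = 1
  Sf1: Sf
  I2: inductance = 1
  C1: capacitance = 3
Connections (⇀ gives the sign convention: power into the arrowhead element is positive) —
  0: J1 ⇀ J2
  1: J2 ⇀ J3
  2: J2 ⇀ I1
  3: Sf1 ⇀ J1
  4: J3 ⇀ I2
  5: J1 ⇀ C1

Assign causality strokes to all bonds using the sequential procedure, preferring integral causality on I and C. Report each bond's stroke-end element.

#0 stroke at J2
#1 stroke at J3
#2 stroke at I1
#3 stroke at Sf1
#4 stroke at I2
#5 stroke at J1

β3 stroke→Sf1  (Sf1 (Sf) sets flow on bond)
β2 stroke→I1  (prefer integral on I1)
β4 stroke→I2  (I2 integral (f out))
β1 stroke→J3  (common-f at J3 fixed by 4)
β0 stroke→J2  (J2 needs exactly one e-in)
β5 stroke→J1  (only one effort-in slot at J1)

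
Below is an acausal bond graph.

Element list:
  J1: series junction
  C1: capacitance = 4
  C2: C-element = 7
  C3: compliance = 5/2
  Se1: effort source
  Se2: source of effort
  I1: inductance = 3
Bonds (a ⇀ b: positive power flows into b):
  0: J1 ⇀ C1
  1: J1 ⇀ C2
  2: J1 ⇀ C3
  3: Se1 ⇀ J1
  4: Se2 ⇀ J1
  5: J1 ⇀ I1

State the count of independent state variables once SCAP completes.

#3 →J1  (Se1 fixes effort; stroke away)
#4 →J1  (Se2: effort source, stroke at far end)
#0 →J1  (C1 integral (e out))
#1 →J1  (C2 integral (e out))
#2 →J1  (prefer integral on C3)
#5 →I1  (J1 needs exactly one f-in)

4  (C1, C2, C3, I1 all integral)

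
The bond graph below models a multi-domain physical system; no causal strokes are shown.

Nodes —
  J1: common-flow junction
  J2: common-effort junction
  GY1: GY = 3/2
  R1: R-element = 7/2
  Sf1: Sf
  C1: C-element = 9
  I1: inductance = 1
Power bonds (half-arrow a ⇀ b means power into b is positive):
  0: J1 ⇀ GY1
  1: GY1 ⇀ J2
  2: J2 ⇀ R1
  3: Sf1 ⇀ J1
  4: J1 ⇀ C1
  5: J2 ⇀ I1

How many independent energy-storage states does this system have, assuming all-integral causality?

2  (C1, I1 all integral)

β3 stroke at Sf1  (source Sf1 imposes f)
β0 stroke at J1  (1-jn J1 has f-setter on 3)
β4 stroke at J1  (1-jn J1 has f-setter on 3)
β1 stroke at J2  (through GY1, causality inverts; strokes same side of GY1)
β2 stroke at R1  (J2 effort already set via bond 1)
β5 stroke at I1  (common-e at J2 fixed by 1)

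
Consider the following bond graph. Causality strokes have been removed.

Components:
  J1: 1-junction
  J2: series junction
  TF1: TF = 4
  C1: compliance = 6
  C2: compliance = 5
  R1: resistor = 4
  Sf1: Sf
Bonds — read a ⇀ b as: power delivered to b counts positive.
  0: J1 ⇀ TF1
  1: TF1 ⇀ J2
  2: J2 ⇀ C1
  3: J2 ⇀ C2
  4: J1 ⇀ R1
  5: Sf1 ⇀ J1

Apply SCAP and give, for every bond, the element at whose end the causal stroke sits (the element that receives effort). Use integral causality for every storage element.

bond 0 stroke at J1
bond 1 stroke at TF1
bond 2 stroke at J2
bond 3 stroke at J2
bond 4 stroke at J1
bond 5 stroke at Sf1

b5 stroke at Sf1  (Sf1 fixes flow; stroke at Sf1)
b0 stroke at J1  (J1 flow already set via bond 5)
b4 stroke at J1  (J1: bond 5 brought flow, rest push out)
b1 stroke at TF1  (TF TF1: opposite of bond 0)
b2 stroke at J2  (1-jn J2 has f-setter on 1)
b3 stroke at J2  (1-jn J2 has f-setter on 1)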